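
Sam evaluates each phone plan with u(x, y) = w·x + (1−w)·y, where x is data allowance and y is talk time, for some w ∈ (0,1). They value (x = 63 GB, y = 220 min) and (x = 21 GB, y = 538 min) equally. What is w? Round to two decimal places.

Equating utilities: w·63 + (1−w)·220 = w·21 + (1−w)·538.
w·(63−21) = (1−w)·(538−220), i.e. w·42 = (1−w)·318.
Hence w = 318/(42+318) = 318/360 = 0.88.

w = 0.88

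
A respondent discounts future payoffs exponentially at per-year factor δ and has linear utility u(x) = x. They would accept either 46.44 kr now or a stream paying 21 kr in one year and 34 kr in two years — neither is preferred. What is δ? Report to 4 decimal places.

δ ≈ 0.9000

Present value of the stream is 21·δ + 34·δ². Indifference gives 21δ + 34δ² = 46.44.
Rearranged: 34δ² + 21δ − 46.44 = 0.
The positive root is δ = [−21 + √(21² + 4·34·46.44)] / (2·34) = (−21 + 82.200)/68 ≈ 0.9000.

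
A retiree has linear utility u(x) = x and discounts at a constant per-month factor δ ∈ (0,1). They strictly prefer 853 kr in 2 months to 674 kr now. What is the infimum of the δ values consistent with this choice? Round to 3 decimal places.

δ > 0.889

Comparing present values: 674 < δ^2·853.
Hence δ^2 > 674/853 = 0.79015, and x ↦ x^(1/2) is increasing on (0,∞).
δ > (674/853)^(1/2) ≈ 0.889.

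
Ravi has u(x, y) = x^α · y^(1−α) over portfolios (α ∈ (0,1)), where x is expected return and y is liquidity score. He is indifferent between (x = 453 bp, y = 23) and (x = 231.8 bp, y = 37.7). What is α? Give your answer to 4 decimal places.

α ≈ 0.4245

Indifference: 453^α · 23^(1−α) = 231.8^α · 37.7^(1−α).
Taking logs: α·ln 453 + (1−α)·ln 23 = α·ln 231.8 + (1−α)·ln 37.7, i.e. α·0.6700172 = (1−α)·0.4941659.
So α/(1−α) = (0.4941659)/(0.6700172) = 0.7375421, and α = 0.7375421/1.7375421 ≈ 0.4245.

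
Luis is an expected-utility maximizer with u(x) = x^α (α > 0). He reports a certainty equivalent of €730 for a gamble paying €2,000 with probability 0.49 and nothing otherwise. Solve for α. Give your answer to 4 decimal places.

α ≈ 0.7078

The lottery's expected utility is 0.49·u(2000) + 0.51·u(0) = 0.49·2000^α (since u(0) = 0 for α > 0).
Indifference: 730^α = 0.49·2000^α, so (730/2000)^α = 0.49.
Take logs: α = ln 0.49 / ln(730/2000) ≈ 0.707788.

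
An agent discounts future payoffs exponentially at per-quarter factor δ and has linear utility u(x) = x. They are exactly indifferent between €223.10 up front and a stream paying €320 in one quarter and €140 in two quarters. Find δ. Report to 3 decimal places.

δ ≈ 0.560

Equating present values: 223.10 = 320δ + 140δ².
That is, 140δ² + 320δ − 223.10 = 0, a quadratic in δ.
The positive root is δ = [−320 + √(320² + 4·140·223.10)] / (2·140) = (−320 + 476.798)/280 ≈ 0.560.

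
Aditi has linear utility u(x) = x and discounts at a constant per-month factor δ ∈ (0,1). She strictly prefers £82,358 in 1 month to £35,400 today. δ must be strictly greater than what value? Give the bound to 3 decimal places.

Comparing present values: 35400 < δ·82358.
So δ > 35400/82358 = 0.42983.

δ > 0.430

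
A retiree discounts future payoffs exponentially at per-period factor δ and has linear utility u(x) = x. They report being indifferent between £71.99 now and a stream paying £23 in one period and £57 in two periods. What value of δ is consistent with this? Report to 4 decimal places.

δ ≈ 0.9400

Equating present values: 71.99 = 23δ + 57δ².
So 57δ² + 23δ − 71.99 = 0.
δ = (−23 + √(23² + 4·57·71.99)) / (2·57) = (−23 + √16942.72) / 114 ≈ 0.9400.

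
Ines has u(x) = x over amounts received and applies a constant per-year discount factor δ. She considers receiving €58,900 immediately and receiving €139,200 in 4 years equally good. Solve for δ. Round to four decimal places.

δ ≈ 0.8065

Indifference means u(58900) = δ^4 · u(139200), so δ^4 = u(58900)/u(139200).
With u(x) = x: δ^4 = 58900/139200 = 0.42313.
So δ = 0.42313^(1/4) ≈ 0.8065.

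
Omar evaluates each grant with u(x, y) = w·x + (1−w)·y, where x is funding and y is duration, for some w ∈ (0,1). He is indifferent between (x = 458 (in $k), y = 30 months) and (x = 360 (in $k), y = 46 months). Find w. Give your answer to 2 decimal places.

u(458,30) = u(360,46) means w·458 + (1−w)·30 = w·360 + (1−w)·46.
Rearranging, 98·w − 16·(1−w) = 0.
The marginal rate of substitution is 16/98, so w = 16/(98+16) = 0.14.

w = 0.14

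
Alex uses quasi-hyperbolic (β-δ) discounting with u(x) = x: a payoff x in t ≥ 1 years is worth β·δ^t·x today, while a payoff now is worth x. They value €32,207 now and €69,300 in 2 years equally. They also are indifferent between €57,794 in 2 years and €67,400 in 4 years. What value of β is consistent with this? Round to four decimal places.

From the later pair, β·δ^2·57794 = β·δ^4·67400; dividing through, δ^2 = 57794/67400 = 0.85748, so δ = 0.92600.
Now use the now-vs-future pair: 32207 = β·δ^2·69300 gives β = 32207/(0.85748·69300) ≈ 0.5420.

β ≈ 0.5420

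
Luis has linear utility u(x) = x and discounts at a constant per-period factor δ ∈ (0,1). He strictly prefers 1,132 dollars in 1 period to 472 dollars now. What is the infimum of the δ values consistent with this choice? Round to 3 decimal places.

δ > 0.417

Comparing present values: 472 < δ·1132.
Dividing through by 1132 gives δ > 0.41696.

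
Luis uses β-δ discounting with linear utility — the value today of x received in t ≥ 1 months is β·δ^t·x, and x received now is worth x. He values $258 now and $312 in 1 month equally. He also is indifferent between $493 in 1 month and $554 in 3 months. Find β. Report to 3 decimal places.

β ≈ 0.877

From the later pair, β·δ^1·493 = β·δ^3·554; dividing through, δ^2 = 493/554 = 0.88989, so δ = 0.94334.
Substituting δ into 258 = β·δ·312: β = 258/(294.322) ≈ 0.877.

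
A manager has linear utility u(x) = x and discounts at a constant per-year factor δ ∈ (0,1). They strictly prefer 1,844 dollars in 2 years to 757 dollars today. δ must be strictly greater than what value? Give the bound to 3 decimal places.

Under u(x) = x this choice says 757 < δ^2·1844.
Hence δ^2 > 757/1844 = 0.41052, and x ↦ x^(1/2) is increasing on (0,∞).
δ > 0.41052^(1/2) = 0.641.

δ > 0.641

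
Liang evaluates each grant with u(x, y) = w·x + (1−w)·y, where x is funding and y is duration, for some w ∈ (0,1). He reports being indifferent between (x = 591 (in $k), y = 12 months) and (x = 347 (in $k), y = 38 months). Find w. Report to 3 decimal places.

w = 0.096

Indifference: w·591 + (1−w)·12 = w·347 + (1−w)·38.
Rearranging, 244·w − 26·(1−w) = 0.
So w/(1−w) = 26/244 = 0.1066, giving w = 26/(244+26) = 0.096.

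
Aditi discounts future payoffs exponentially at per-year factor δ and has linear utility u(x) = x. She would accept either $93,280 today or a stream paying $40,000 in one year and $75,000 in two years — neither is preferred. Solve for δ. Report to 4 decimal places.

Present value of the stream is 40000·δ + 75000·δ². Indifference gives 40000δ + 75000δ² = 93280.
So 75000δ² + 40000δ − 93280 = 0.
By the quadratic formula (taking the positive root), δ = (−40000 + √29584000000.00) / 150000 ≈ 0.8800.

δ ≈ 0.8800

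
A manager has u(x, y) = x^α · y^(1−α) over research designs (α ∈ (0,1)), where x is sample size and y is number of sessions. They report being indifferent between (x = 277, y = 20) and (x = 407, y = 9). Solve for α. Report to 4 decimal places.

α ≈ 0.6748

Set the two utilities equal: 277^α·20^(1−α) = 407^α·9^(1−α).
(277/407)^α = (9/20)^(1−α); take logs: α·ln(277/407) = (1−α)·ln(9/20), i.e. α·-0.3847957 = (1−α)·-0.7985077.
Thus α·(-1.1833034) = -0.7985077, so α = -0.7985077/-1.1833034 ≈ 0.6748.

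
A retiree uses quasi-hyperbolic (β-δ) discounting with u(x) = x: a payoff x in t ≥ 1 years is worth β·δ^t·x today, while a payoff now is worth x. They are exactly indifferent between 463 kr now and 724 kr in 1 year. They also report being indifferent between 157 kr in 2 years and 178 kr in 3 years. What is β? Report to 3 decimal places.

Both payoffs in the second observation are in the future, so β drops out: δ^2·157 = δ^3·178 ⇒ δ = 157/178 = 0.88202.
Substituting δ into 463 = β·δ·724: β = 463/(638.584) ≈ 0.725.

β ≈ 0.725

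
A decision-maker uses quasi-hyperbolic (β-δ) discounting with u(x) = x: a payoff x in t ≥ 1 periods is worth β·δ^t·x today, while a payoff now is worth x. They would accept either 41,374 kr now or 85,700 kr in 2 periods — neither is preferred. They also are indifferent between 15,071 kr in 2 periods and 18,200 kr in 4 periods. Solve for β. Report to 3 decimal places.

β ≈ 0.583

Both payoffs in the second observation are in the future, so β drops out: δ^2·15071 = δ^4·18200 ⇒ δ^2 = 15071/18200 = 0.82808, so δ = 0.90999.
Substituting δ into 41374 = β·δ^2·85700: β = 41374/(70966.192) ≈ 0.583.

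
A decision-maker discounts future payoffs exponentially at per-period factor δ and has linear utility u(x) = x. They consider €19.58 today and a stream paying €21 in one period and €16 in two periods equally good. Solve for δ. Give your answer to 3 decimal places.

δ ≈ 0.630

Equating present values: 19.58 = 21δ + 16δ².
So 16δ² + 21δ − 19.58 = 0.
By the quadratic formula (taking the positive root), δ = (−21 + √1694.12) / 32 ≈ 0.630.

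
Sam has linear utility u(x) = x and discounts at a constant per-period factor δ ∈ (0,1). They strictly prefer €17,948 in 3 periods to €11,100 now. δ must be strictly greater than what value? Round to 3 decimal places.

The preference means 11100 < δ^3·17948.
So δ^3 > 11100/17948 = 0.61845; taking the cube root of both positive sides preserves the inequality.
δ > 0.61845^(1/3) = 0.852.

δ > 0.852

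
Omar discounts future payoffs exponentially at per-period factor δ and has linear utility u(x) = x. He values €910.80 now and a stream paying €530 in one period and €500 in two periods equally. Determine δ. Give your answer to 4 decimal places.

The stream is worth 530δ + 500δ² today, so 530δ + 500δ² = 910.80.
So 500δ² + 530δ − 910.80 = 0.
By the quadratic formula (taking the positive root), δ = (−530 + √2102500.00) / 1000 ≈ 0.9200.

δ ≈ 0.9200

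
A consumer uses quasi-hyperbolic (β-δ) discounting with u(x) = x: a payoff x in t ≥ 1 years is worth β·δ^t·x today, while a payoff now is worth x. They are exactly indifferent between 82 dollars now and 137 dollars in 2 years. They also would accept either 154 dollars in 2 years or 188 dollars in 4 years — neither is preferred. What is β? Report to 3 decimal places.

β ≈ 0.731

The second indifference involves only future payoffs, so β cancels: β·δ^2·154 = β·δ^4·188, giving δ^2 = 154/188 = 0.81915, so δ = 0.90507.
Now use the now-vs-future pair: 82 = β·δ^2·137 gives β = 82/(0.81915·137) ≈ 0.731.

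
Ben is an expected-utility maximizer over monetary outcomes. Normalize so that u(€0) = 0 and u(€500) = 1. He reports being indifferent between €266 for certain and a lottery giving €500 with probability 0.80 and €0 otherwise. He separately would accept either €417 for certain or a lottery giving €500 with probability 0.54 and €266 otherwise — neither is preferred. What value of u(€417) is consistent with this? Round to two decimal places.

First, u(€266) = 0.80·u(€500) + 0.20·u(€0) = 0.80.
Chaining: u(€417) = 0.54·1.00 + 0.46·0.80 = 0.9080.

0.91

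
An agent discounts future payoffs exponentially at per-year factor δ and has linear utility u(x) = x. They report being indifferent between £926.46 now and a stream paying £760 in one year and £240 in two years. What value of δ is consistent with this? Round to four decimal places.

δ ≈ 0.9400

The stream is worth 760δ + 240δ² today, so 760δ + 240δ² = 926.46.
Rearranged: 240δ² + 760δ − 926.46 = 0.
The positive root is δ = [−760 + √(760² + 4·240·926.46)] / (2·240) = (−760 + 1211.198)/480 ≈ 0.9400.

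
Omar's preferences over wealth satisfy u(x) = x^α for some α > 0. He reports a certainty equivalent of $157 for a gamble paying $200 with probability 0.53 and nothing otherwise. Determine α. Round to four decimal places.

EU(lottery) = 0.53·200^α + 0.47·0 = 0.53·200^α.
Setting u(157) equal to that: 157^α = 0.53·200^α ⇒ (157/200)^α = 0.53.
Take logs: α = ln 0.53 / ln(157/200) ≈ 2.622688.

α ≈ 2.6227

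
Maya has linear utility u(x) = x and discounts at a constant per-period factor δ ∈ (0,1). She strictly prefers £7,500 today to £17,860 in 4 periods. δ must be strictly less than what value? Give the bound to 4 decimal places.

Under u(x) = x this choice says 7500 > δ^4·17860.
Hence δ^4 < 7500/17860 = 0.41993, and x ↦ x^(1/4) is increasing on (0,∞).
δ < 0.41993^(1/4) = 0.8050.

δ < 0.8050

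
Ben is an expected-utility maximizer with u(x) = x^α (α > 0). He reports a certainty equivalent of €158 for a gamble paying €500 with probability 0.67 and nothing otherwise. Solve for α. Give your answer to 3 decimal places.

α ≈ 0.348

EU(lottery) = 0.67·500^α + 0.33·0 = 0.67·500^α.
Indifference: 158^α = 0.67·500^α, so (158/500)^α = 0.67.
Take logs: α = ln 0.67 / ln(158/500) ≈ 0.34763.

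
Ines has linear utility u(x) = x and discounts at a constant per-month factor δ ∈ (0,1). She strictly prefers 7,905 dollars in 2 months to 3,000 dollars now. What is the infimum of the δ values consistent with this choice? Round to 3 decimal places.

The preference means 3000 < δ^2·7905.
So δ^2 > 3000/7905 = 0.37951; taking the square root of both positive sides preserves the inequality.
δ > (3000/7905)^(1/2) ≈ 0.616.

δ > 0.616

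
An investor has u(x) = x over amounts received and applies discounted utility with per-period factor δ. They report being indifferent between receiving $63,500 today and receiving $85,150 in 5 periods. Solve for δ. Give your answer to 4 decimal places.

Equating discounted utilities: u(63500) = δ^5·u(85150) ⇒ δ^5 = u(63500)/u(85150).
With u(x) = x: δ^5 = 63500/85150 = 0.74574.
Taking the 5th root: δ = 0.74574^(1/5) ≈ 0.9430.

δ ≈ 0.9430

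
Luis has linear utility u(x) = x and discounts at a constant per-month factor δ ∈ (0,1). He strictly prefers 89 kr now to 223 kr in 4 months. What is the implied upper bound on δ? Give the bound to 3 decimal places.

δ < 0.795

Under u(x) = x this choice says 89 > δ^4·223.
So δ^4 < 89/223 = 0.39910; taking the 4th root of both positive sides preserves the inequality.
δ < (89/223)^(1/4) ≈ 0.795.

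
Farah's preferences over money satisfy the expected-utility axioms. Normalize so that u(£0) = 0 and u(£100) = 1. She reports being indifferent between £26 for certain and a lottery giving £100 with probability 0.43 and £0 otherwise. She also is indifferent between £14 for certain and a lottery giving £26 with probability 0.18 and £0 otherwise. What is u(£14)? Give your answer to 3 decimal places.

From the first indifference, u(£26) = 0.43·u(£100) + 0.57·u(£0) = 0.43·1 + 0.57·0 = 0.43.
Then u(£14) = 0.18·u(£26) + 0.82·u(£0) = 0.18·0.43 + 0.82·0.00 = 0.0774.

0.077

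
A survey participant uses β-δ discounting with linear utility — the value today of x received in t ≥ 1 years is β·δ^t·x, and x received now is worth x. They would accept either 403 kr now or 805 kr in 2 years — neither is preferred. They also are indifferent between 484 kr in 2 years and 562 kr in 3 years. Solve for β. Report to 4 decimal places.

Both payoffs in the second observation are in the future, so β drops out: δ^2·484 = δ^3·562 ⇒ δ = 484/562 = 0.86121.
Substituting δ into 403 = β·δ^2·805: β = 403/(597.054) ≈ 0.6750.

β ≈ 0.6750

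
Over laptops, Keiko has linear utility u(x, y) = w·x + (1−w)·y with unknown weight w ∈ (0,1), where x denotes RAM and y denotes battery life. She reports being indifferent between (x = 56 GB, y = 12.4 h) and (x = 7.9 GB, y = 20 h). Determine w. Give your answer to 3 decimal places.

Indifference: w·56 + (1−w)·12.4 = w·7.9 + (1−w)·20.
Rearranging, 48.1·w − 7.6·(1−w) = 0.
The marginal rate of substitution is 7.6/48.1, so w = 7.6/(48.1+7.6) = 0.136.

w = 0.136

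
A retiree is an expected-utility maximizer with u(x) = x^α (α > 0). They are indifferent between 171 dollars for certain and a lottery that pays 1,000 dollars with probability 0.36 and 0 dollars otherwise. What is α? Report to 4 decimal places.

The lottery's expected utility is 0.36·u(1000) + 0.64·u(0) = 0.36·1000^α (since u(0) = 0 for α > 0).
Setting u(171) equal to that: 171^α = 0.36·1000^α ⇒ (171/1000)^α = 0.36.
α = ln(0.36) / ln(171/1000) = -1.0216512/-1.7660917 ≈ 0.5785.

α ≈ 0.5785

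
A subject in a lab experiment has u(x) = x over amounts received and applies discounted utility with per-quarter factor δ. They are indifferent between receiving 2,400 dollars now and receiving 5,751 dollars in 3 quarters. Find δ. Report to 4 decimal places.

δ ≈ 0.7473

Equating discounted utilities: u(2400) = δ^3·u(5751) ⇒ δ^3 = u(2400)/u(5751).
With u(x) = x: δ^3 = 2400/5751 = 0.41732.
So δ = 0.41732^(1/3) ≈ 0.7473.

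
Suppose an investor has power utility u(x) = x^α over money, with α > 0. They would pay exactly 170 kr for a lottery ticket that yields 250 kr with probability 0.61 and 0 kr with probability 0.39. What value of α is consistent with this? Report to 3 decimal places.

α ≈ 1.282

EU(lottery) = 0.61·250^α + 0.39·0 = 0.61·250^α.
Setting u(170) equal to that: 170^α = 0.61·250^α ⇒ (170/250)^α = 0.61.
Taking logs: α·ln(170/250) = ln(0.61), so α = -0.494296 / -0.385662 ≈ 1.282.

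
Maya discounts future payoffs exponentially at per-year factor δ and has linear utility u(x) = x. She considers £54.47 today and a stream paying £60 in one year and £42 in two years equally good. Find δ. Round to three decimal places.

δ ≈ 0.630

The stream is worth 60δ + 42δ² today, so 60δ + 42δ² = 54.47.
Rearranged: 42δ² + 60δ − 54.47 = 0.
δ = (−60 + √(60² + 4·42·54.47)) / (2·42) = (−60 + √12750.96) / 84 ≈ 0.630.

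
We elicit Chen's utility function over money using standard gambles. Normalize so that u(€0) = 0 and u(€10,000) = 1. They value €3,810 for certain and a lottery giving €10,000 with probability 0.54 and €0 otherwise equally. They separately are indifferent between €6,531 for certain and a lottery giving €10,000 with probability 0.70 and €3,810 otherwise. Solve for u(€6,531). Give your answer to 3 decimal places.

0.862

First, u(€3,810) = 0.54·u(€10,000) + 0.46·u(€0) = 0.54.
The second indifference gives u(€6,531) = 0.70·u(€10,000) + 0.30·u(€3,810) = 0.70·1.00 + 0.30·0.54 = 0.8620.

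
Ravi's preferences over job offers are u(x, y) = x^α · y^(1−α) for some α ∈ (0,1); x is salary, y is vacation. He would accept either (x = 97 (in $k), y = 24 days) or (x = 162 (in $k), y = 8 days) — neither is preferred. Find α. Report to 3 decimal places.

Indifference: 97^α · 24^(1−α) = 162^α · 8^(1−α).
Taking logs: α·ln 97 + (1−α)·ln 24 = α·ln 162 + (1−α)·ln 8, i.e. α·-0.512885 = (1−α)·-1.098612.
Thus α·(-1.611497) = -1.098612, so α = -1.098612/-1.611497 ≈ 0.682.

α ≈ 0.682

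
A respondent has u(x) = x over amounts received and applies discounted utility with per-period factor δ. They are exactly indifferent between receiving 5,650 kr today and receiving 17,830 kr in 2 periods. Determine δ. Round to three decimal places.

Equating discounted utilities: u(5650) = δ^2·u(17830) ⇒ δ^2 = u(5650)/u(17830).
With u(x) = x: δ^2 = 5650/17830 = 0.31688.
Taking the square root: δ = 0.31688^(1/2) ≈ 0.563.

δ ≈ 0.563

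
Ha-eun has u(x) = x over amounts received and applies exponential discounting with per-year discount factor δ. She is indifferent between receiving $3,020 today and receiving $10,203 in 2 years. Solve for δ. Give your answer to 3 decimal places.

δ ≈ 0.544

Equating discounted utilities: u(3020) = δ^2·u(10203) ⇒ δ^2 = u(3020)/u(10203).
With u(x) = x: δ^2 = 3020/10203 = 0.29599.
Hence δ = (0.29599)^(1/2) = 0.54405.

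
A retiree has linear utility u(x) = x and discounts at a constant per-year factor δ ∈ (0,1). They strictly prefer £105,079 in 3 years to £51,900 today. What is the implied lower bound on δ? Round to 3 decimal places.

δ > 0.790

Comparing present values: 51900 < δ^3·105079.
So δ^3 > 51900/105079 = 0.49391; taking the cube root of both positive sides preserves the inequality.
δ > (51900/105079)^(1/3) ≈ 0.790.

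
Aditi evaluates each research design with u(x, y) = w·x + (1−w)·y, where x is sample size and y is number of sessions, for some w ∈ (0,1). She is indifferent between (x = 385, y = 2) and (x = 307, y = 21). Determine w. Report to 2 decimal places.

Equating utilities: w·385 + (1−w)·2 = w·307 + (1−w)·21.
Rearranging, 78·w − 19·(1−w) = 0.
Hence w = 19/(78+19) = 19/97 = 0.20.

w = 0.20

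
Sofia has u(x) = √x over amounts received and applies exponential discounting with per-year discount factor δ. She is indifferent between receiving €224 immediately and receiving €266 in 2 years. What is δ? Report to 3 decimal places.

δ ≈ 0.958

Equating discounted utilities: u(224) = δ^2·u(266) ⇒ δ^2 = u(224)/u(266).
With u(x) = √x: δ^2 = √224/√266 = √(224/266) = 0.91766.
Taking the square root: δ = 0.91766^(1/2) ≈ 0.958.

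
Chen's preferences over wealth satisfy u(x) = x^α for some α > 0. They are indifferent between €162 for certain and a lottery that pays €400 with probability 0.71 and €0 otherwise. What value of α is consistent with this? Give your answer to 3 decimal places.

α ≈ 0.379

EU(lottery) = 0.71·400^α + 0.29·0 = 0.71·400^α.
Setting u(162) equal to that: 162^α = 0.71·400^α ⇒ (162/400)^α = 0.71.
Taking logs: α·ln(162/400) = ln(0.71), so α = -0.342490 / -0.903868 ≈ 0.379.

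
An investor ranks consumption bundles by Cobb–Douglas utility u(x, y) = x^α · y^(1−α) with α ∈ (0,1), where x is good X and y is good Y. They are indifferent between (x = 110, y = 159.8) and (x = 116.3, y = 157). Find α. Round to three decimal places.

Indifference: 110^α · 159.8^(1−α) = 116.3^α · 157^(1−α).
Taking logs: α·ln 110 + (1−α)·ln 159.8 = α·ln 116.3 + (1−α)·ln 157, i.e. α·-0.055693 = (1−α)·-0.017677.
So α/(1−α) = (-0.017677)/(-0.055693) = 0.317401, and α = 0.317401/1.317401 ≈ 0.241.

α ≈ 0.241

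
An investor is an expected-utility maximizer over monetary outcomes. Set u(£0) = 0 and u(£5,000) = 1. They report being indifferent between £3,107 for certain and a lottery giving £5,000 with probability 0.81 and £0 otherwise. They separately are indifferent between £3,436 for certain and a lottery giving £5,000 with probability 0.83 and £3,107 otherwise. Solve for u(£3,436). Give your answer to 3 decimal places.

0.968

The first gamble pins u(£3,107): it must equal 0.81·1 + 0.19·0 = 0.81.
The second indifference gives u(£3,436) = 0.83·u(£5,000) + 0.17·u(£3,107) = 0.83·1.00 + 0.17·0.81 = 0.9677.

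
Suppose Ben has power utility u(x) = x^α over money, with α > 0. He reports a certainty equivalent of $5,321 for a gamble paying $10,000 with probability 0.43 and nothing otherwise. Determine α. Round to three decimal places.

The lottery's expected utility is 0.43·u(10000) + 0.57·u(0) = 0.43·10000^α (since u(0) = 0 for α > 0).
Indifference: 5321^α = 0.43·10000^α, so (5321/10000)^α = 0.43.
α = ln(0.43) / ln(5321/10000) = -0.843970/-0.630924 ≈ 1.338.

α ≈ 1.338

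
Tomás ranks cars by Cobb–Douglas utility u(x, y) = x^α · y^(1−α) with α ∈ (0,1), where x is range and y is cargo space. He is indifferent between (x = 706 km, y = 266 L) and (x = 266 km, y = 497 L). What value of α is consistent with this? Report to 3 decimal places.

α ≈ 0.390

Indifference: 706^α · 266^(1−α) = 266^α · 497^(1−α).
Rearrange to (706/266)^α = (497/266)^(1−α) and take logs: α·0.976119 = (1−α)·0.625094.
Thus α·(1.601213) = 0.625094, so α = 0.625094/1.601213 ≈ 0.390.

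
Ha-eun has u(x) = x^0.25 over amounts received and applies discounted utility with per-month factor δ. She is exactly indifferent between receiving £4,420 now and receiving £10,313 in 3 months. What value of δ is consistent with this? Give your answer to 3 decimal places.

Indifference means u(4420) = δ^3 · u(10313), so δ^3 = u(4420)/u(10313).
With u(x) = x^0.25: δ^3 = 4420^0.25/10313^0.25 = (4420/10313)^0.25 = 0.80911.
So δ = 0.80911^(1/3) ≈ 0.932.

δ ≈ 0.932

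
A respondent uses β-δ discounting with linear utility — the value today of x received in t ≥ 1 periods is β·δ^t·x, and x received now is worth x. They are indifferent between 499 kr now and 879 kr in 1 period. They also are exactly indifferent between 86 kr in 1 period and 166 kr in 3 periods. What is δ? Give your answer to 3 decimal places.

The second indifference involves only future payoffs, so β cancels: β·δ^1·86 = β·δ^3·166, giving δ^2 = 86/166 = 0.51807, so δ = 0.71977.

δ ≈ 0.720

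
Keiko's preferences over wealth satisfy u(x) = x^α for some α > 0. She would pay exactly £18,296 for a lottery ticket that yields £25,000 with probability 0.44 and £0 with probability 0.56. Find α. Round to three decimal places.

EU(lottery) = 0.44·25000^α + 0.56·0 = 0.44·25000^α.
Setting u(18296) equal to that: 18296^α = 0.44·25000^α ⇒ (18296/25000)^α = 0.44.
Taking logs: α·ln(18296/25000) = ln(0.44), so α = -0.820981 / -0.312193 ≈ 2.630.

α ≈ 2.630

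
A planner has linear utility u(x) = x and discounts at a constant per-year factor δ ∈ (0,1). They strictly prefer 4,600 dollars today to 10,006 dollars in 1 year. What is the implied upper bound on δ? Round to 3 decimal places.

Comparing present values: 4600 > δ·10006.
So δ < 4600/10006 = 0.45972.

δ < 0.460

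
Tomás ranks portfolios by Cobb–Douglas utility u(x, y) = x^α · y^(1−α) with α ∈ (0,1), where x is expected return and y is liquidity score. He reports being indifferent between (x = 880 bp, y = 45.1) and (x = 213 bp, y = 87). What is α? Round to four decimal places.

The Cobb–Douglas utilities coincide, so 880^α·45.1^(1−α) = 213^α·87^(1−α).
Taking logs: α·ln 880 + (1−α)·ln 45.1 = α·ln 213 + (1−α)·ln 87, i.e. α·1.4186297 = (1−α)·0.6570259.
With A = 1.4186297 and B = 0.6570259: α·A = (1−α)·B, so α = B/(A+B) = 0.6570259/2.0756556 ≈ 0.3165.

α ≈ 0.3165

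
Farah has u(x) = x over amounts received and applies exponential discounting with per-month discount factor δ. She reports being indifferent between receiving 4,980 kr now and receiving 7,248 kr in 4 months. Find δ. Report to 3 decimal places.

The payoff in 4 months is discounted by δ^4, so u(4980) = δ^4·u(7248) and δ^4 = u(4980)/u(7248).
With u(x) = x: δ^4 = 4980/7248 = 0.68709.
Hence δ = (0.68709)^(1/4) = 0.91044.

δ ≈ 0.910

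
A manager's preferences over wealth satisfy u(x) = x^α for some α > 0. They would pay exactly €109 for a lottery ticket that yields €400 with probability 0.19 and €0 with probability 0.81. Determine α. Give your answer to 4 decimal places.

EU(lottery) = 0.19·400^α + 0.81·0 = 0.19·400^α.
Equating: 109^α = 0.19·400^α, i.e. 0.2725^α = 0.19.
Take logs: α = ln 0.19 / ln(109/400) ≈ 1.277371.

α ≈ 1.2774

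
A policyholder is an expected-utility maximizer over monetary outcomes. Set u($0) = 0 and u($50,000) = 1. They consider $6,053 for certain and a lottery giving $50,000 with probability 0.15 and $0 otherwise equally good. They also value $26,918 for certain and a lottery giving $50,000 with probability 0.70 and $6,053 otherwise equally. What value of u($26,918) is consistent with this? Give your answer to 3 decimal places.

First, u($6,053) = 0.15·u($50,000) + 0.85·u($0) = 0.15.
Then u($26,918) = 0.70·u($50,000) + 0.30·u($6,053) = 0.70·1.00 + 0.30·0.15 = 0.7450.

0.745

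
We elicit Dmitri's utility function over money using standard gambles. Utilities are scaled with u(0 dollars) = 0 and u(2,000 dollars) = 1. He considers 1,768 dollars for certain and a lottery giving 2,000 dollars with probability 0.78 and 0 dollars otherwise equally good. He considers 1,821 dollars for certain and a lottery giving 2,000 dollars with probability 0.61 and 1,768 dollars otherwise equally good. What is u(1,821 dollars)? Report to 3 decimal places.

The first gamble pins u(1,768 dollars): it must equal 0.78·1 + 0.22·0 = 0.78.
The second indifference gives u(1,821 dollars) = 0.61·u(2,000 dollars) + 0.39·u(1,768 dollars) = 0.61·1.00 + 0.39·0.78 = 0.9142.

0.914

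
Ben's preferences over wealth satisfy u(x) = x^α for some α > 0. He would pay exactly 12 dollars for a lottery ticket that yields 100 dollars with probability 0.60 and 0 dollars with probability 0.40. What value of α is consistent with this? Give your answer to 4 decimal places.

The lottery's expected utility is 0.60·u(100) + 0.40·u(0) = 0.60·100^α (since u(0) = 0 for α > 0).
Equating: 12^α = 0.60·100^α, i.e. 0.1200^α = 0.60.
Take logs: α = ln 0.60 / ln(12/100) ≈ 0.240926.

α ≈ 0.2409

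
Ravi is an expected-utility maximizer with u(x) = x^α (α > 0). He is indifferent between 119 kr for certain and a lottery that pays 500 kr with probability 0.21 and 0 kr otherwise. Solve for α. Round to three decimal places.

α ≈ 1.087

The lottery's expected utility is 0.21·u(500) + 0.79·u(0) = 0.21·500^α (since u(0) = 0 for α > 0).
Setting u(119) equal to that: 119^α = 0.21·500^α ⇒ (119/500)^α = 0.21.
α = ln(0.21) / ln(119/500) = -1.560648/-1.435485 ≈ 1.087.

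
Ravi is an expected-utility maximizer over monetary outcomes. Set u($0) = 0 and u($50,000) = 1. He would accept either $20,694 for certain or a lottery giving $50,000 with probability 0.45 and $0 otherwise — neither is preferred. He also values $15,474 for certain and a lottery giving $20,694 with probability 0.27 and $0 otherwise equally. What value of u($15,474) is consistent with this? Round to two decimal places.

First, u($20,694) = 0.45·u($50,000) + 0.55·u($0) = 0.45.
The second indifference gives u($15,474) = 0.27·u($20,694) + 0.73·u($0) = 0.27·0.45 + 0.73·0.00 = 0.1215.

0.12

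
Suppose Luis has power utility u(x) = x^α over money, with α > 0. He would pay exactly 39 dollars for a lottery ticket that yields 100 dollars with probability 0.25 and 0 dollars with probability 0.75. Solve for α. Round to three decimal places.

EU(lottery) = 0.25·100^α + 0.75·0 = 0.25·100^α.
Indifference: 39^α = 0.25·100^α, so (39/100)^α = 0.25.
α = ln(0.25) / ln(39/100) = -1.386294/-0.941609 ≈ 1.472.

α ≈ 1.472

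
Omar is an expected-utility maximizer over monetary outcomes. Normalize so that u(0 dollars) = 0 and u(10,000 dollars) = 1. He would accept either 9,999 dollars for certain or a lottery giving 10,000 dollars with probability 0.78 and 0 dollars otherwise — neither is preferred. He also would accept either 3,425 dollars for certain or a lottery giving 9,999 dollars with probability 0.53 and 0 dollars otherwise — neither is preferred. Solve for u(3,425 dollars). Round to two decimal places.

0.41

The first gamble pins u(9,999 dollars): it must equal 0.78·1 + 0.22·0 = 0.78.
Chaining: u(3,425 dollars) = 0.53·0.78 + 0.47·0.00 = 0.4134.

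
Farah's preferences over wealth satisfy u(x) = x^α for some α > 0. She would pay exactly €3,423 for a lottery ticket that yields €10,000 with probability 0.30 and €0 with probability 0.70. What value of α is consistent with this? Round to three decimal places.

Since u(0) = 0, the lottery's EU is 0.30·10000^α.
Setting u(3423) equal to that: 3423^α = 0.30·10000^α ⇒ (3423/10000)^α = 0.30.
α = ln(0.30) / ln(3423/10000) = -1.203973/-1.072068 ≈ 1.123.

α ≈ 1.123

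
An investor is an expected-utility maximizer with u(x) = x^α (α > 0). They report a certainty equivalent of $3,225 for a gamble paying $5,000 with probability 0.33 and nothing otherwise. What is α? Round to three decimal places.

α ≈ 2.528

Since u(0) = 0, the lottery's EU is 0.33·5000^α.
Indifference: 3225^α = 0.33·5000^α, so (3225/5000)^α = 0.33.
α = ln(0.33) / ln(3225/5000) = -1.108663/-0.438505 ≈ 2.528.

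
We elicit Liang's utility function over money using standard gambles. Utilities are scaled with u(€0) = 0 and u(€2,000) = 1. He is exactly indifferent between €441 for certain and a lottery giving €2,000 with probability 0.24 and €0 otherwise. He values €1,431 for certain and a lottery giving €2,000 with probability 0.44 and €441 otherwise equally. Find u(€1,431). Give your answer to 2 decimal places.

0.57

First, u(€441) = 0.24·u(€2,000) + 0.76·u(€0) = 0.24.
Then u(€1,431) = 0.44·u(€2,000) + 0.56·u(€441) = 0.44·1.00 + 0.56·0.24 = 0.5744.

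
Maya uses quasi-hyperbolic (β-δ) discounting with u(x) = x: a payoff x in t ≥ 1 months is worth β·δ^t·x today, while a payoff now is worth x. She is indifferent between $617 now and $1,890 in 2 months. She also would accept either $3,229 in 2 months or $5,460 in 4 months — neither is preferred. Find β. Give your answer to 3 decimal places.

The second indifference involves only future payoffs, so β cancels: β·δ^2·3229 = β·δ^4·5460, giving δ^2 = 3229/5460 = 0.59139, so δ = 0.76902.
The first indifference: 617 = β·δ^2·1890, so β = 617/(δ^2·1890) = 617/(0.59139·1890) ≈ 0.552.

β ≈ 0.552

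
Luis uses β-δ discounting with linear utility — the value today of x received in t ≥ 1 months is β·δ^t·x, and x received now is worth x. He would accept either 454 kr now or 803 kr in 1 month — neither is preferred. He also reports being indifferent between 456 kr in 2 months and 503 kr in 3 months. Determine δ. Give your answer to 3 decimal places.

The second indifference involves only future payoffs, so β cancels: β·δ^2·456 = β·δ^3·503, giving δ = 456/503 = 0.90656.

δ ≈ 0.907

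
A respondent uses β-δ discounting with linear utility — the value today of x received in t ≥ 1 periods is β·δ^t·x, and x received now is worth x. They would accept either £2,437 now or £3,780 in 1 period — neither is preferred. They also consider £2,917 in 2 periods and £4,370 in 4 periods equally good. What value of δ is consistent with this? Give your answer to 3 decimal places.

From the later pair, β·δ^2·2917 = β·δ^4·4370; dividing through, δ^2 = 2917/4370 = 0.66751, so δ = 0.81701.

δ ≈ 0.817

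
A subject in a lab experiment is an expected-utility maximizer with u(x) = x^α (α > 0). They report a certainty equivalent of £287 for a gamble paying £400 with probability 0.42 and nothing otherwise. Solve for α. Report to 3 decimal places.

α ≈ 2.613

The lottery's expected utility is 0.42·u(400) + 0.58·u(0) = 0.42·400^α (since u(0) = 0 for α > 0).
Equating: 287^α = 0.42·400^α, i.e. 0.7175^α = 0.42.
α = ln(0.42) / ln(287/400) = -0.867501/-0.331982 ≈ 2.613.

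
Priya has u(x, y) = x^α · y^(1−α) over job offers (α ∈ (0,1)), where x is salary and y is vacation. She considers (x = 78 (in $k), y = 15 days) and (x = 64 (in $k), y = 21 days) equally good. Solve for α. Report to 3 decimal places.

The Cobb–Douglas utilities coincide, so 78^α·15^(1−α) = 64^α·21^(1−α).
Taking logs: α·ln 78 + (1−α)·ln 15 = α·ln 64 + (1−α)·ln 21, i.e. α·0.197826 = (1−α)·0.336472.
With A = 0.197826 and B = 0.336472: α·A = (1−α)·B, so α = B/(A+B) = 0.336472/0.534298 ≈ 0.630.

α ≈ 0.630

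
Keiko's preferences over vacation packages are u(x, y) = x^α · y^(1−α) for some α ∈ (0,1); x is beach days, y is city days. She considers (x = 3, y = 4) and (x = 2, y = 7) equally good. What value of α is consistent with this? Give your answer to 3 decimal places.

Indifference: 3^α · 4^(1−α) = 2^α · 7^(1−α).
(3/2)^α = (7/4)^(1−α); take logs: α·ln(3/2) = (1−α)·ln(7/4), i.e. α·0.405465 = (1−α)·0.559616.
With A = 0.405465 and B = 0.559616: α·A = (1−α)·B, so α = B/(A+B) = 0.559616/0.965081 ≈ 0.580.

α ≈ 0.580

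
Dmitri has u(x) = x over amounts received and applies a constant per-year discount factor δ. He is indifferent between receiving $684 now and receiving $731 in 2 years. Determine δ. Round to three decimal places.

δ ≈ 0.967

Indifference means u(684) = δ^2 · u(731), so δ^2 = u(684)/u(731).
With u(x) = x: δ^2 = 684/731 = 0.93570.
Taking the square root: δ = 0.93570^(1/2) ≈ 0.967.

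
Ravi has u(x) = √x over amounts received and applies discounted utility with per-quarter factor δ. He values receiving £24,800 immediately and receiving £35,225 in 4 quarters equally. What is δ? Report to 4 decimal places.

δ ≈ 0.9571

Equating discounted utilities: u(24800) = δ^4·u(35225) ⇒ δ^4 = u(24800)/u(35225).
Since u(x) = √x, δ^4 = √(24800/35225) = 0.83907.
So δ = 0.83907^(1/4) ≈ 0.9571.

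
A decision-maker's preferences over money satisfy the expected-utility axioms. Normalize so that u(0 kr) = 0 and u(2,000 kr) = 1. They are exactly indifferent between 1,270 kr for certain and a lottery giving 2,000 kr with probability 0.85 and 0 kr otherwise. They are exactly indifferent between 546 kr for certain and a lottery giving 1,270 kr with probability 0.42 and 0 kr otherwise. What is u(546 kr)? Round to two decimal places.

0.36

First, u(1,270 kr) = 0.85·u(2,000 kr) + 0.15·u(0 kr) = 0.85.
Chaining: u(546 kr) = 0.42·0.85 + 0.58·0.00 = 0.3570.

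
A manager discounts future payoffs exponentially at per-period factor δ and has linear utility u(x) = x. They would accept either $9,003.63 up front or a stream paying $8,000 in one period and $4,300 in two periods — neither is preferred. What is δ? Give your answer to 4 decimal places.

Present value of the stream is 8000·δ + 4300·δ². Indifference gives 8000δ + 4300δ² = 9003.63.
So 4300δ² + 8000δ − 9003.63 = 0.
The positive root is δ = [−8000 + √(8000² + 4·4300·9003.63)] / (2·4300) = (−8000 + 14794.000)/8600 ≈ 0.7900.

δ ≈ 0.7900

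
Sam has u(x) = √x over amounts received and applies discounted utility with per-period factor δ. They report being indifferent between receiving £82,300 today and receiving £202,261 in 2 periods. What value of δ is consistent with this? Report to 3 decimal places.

The payoff in 2 periods is discounted by δ^2, so u(82300) = δ^2·u(202261) and δ^2 = u(82300)/u(202261).
With u(x) = √x: δ^2 = √82300/√202261 = √(82300/202261) = 0.63789.
Hence δ = (0.63789)^(1/2) = 0.79868.

δ ≈ 0.799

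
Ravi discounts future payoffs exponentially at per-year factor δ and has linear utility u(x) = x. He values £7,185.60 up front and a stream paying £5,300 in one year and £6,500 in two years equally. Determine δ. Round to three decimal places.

δ ≈ 0.720

The stream is worth 5300δ + 6500δ² today, so 5300δ + 6500δ² = 7185.60.
So 6500δ² + 5300δ − 7185.60 = 0.
By the quadratic formula (taking the positive root), δ = (−5300 + √214915600.00) / 13000 ≈ 0.720.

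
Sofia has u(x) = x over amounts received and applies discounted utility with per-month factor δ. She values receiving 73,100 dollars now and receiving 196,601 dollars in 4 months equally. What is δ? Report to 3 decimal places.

Equating discounted utilities: u(73100) = δ^4·u(196601) ⇒ δ^4 = u(73100)/u(196601).
With u(x) = x: δ^4 = 73100/196601 = 0.37182.
Hence δ = (0.37182)^(1/4) = 0.78088.

δ ≈ 0.781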